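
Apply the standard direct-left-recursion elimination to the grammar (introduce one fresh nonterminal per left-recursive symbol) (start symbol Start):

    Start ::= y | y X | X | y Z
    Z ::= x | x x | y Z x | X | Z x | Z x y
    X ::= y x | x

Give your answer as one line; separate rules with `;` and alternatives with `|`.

Start ::= y | y X | X | y Z; Z ::= x Z1 | x x Z1 | y Z x Z1 | X Z1; X ::= y x | x; Z1 ::= x Z1 | x y Z1 | ε

Z is directly left-recursive.
For Z: α = {x, x y}, β = {x, x x, y Z x, X}. Rewrite as Z → β Z1 and Z1 → α Z1 | ε.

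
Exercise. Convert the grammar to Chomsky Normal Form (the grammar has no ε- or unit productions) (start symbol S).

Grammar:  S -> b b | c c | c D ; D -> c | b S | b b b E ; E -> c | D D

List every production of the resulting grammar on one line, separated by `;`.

S -> X1 X1 | X2 X2 | X2 D; D -> c | X1 S | X1 Y1; E -> c | D D; X1 -> b; X2 -> c; Y1 -> X1 Y2; Y2 -> X1 E

Introduce a nonterminal for each terminal appearing in a rule of length ≥ 2: X1 → b, X2 → c.
Binarize each right-hand side of length ≥ 3 by chaining fresh nonterminals (Y1, Y2, …): affected rules were D → X1 X1 X1 E.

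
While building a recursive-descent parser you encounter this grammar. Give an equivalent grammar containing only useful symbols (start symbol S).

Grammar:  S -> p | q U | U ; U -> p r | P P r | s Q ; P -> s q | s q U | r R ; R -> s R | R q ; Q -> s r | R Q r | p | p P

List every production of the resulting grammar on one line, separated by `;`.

S -> p | q U | U; U -> p r | P P r | s Q; P -> s q | s q U; Q -> s r | p | p P

Generating nonterminals: {P, Q, S, U}.
Reachable from S after that: {P, Q, S, U}.
Removed useless symbols: {R} and every production mentioning them.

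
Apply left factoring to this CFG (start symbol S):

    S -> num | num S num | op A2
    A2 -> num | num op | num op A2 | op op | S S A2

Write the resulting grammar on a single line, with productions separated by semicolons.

S -> op A2 | num S'; A2 -> op op | S S A2 | num A2'; S' -> ε | S num; A2' -> ε | op A2''; A2'' -> ε | A2

S has alternatives sharing prefix 'num': factor to S → num S' with S' → ε | S num.
A2 has alternatives sharing prefix 'num': factor to A2 → num A2' with A2' → ε | op | op A2.
A2' has alternatives sharing prefix 'op': factor to A2' → op A2'' with A2'' → ε | A2.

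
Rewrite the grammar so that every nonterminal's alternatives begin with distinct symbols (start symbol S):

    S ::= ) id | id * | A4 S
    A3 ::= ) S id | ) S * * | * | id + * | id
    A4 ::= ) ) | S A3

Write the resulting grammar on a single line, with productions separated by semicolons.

A3 has alternatives sharing prefix ') S': factor to A3 → ) S A3' with A3' → id | * *.
A3 has alternatives sharing prefix 'id': factor to A3 → id A3'' with A3'' → + * | ε.

S ::= ) id | id * | A4 S; A3 ::= * | ) S A3' | id A3''; A4 ::= ) ) | S A3; A3' ::= id | * *; A3'' ::= + * | eps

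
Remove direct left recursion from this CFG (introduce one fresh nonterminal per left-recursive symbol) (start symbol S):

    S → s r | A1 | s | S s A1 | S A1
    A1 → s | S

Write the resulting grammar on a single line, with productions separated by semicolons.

S is directly left-recursive.
For S: α = {s A1, A1}, β = {s r, A1, s}. Rewrite as S → β S' and S' → α S' | ε.

S → s r S' | A1 S' | s S'; A1 → s | S; S' → s A1 S' | A1 S' | eps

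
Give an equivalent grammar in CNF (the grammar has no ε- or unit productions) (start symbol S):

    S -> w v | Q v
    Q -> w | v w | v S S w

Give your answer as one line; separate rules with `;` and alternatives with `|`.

S -> X1 X2 | Q X2; Q -> w | X2 X1 | X2 Y1; X1 -> w; X2 -> v; Y1 -> S Y2; Y2 -> S X1

Introduce a nonterminal for each terminal appearing in a rule of length ≥ 2: X1 → w, X2 → v.
Binarize each right-hand side of length ≥ 3 by chaining fresh nonterminals (Y1, Y2, …): affected rules were Q → X2 S S X1.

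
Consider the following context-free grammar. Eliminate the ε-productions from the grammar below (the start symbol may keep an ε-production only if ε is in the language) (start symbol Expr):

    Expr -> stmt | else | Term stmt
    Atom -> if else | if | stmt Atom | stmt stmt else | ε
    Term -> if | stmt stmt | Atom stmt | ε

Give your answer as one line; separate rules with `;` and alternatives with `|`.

Expr -> stmt | else | Term stmt; Atom -> if else | if | stmt Atom | stmt | stmt stmt else; Term -> if | stmt stmt | Atom stmt | stmt

Nullable nonterminals: {Atom, Term}.
ε ∉ L(G), so no ε-production is kept.
For each production, add variants omitting each subset of nullable occurrences: Atom → stmt Atom gives stmt Atom | stmt. Term → Atom stmt gives Atom stmt | stmt.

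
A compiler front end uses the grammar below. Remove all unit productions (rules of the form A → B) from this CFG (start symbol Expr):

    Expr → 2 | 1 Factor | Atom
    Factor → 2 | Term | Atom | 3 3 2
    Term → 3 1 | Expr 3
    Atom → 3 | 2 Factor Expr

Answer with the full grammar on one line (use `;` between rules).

Unit pairs: Expr ⇒* {Atom}; Factor ⇒* {Atom, Term}.
For every A with A ⇒* B via unit rules, add B's non-unit alternatives to A; then delete every rule of the form X → Y.

Expr → 3 | 2 Factor Expr | 2 | 1 Factor; Factor → 3 1 | Expr 3 | 3 | 2 Factor Expr | 2 | 3 3 2; Term → 3 1 | Expr 3; Atom → 3 | 2 Factor Expr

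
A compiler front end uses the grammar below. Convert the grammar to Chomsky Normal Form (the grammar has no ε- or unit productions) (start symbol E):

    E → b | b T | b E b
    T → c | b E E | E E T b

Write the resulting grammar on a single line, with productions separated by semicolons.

E → b | X1 T | X1 Y1; T → c | X1 Y2 | E Y3; X1 → b; Y1 → E X1; Y2 → E E; Y3 → E Y4; Y4 → T X1

Introduce a nonterminal for each terminal appearing in a rule of length ≥ 2: X1 → b.
Binarize each right-hand side of length ≥ 3 by chaining fresh nonterminals (Y1, Y2, …): affected rules were E → X1 E X1; T → X1 E E; T → E E T X1.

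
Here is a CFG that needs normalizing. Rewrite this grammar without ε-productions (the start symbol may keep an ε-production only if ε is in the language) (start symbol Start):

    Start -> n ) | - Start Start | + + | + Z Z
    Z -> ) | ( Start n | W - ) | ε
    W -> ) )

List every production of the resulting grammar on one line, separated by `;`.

The nullable symbols are {Z}.
ε ∉ L(G), so no ε-production is kept.
Expand every rule over subsets of its nullable positions: Start → + Z Z gives + Z Z | + Z | +.

Start -> n ) | - Start Start | + + | + Z Z | + Z | +; Z -> ) | ( Start n | W - ); W -> ) )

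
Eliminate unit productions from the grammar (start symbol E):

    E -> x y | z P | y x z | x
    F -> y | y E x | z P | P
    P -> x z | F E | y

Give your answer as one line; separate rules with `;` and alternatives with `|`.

Unit pairs: F ⇒* {P}.
For every A with A ⇒* B via unit rules, add B's non-unit alternatives to A; then delete every rule of the form X → Y.

E -> x y | z P | y x z | x; F -> y | y E x | z P | x z | F E; P -> x z | F E | y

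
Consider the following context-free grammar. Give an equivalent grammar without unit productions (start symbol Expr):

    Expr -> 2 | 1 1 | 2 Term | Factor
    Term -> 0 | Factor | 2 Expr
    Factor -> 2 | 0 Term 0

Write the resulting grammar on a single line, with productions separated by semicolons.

Expr -> 2 | 0 Term 0 | 1 1 | 2 Term; Term -> 0 | 2 Expr | 2 | 0 Term 0; Factor -> 2 | 0 Term 0

Unit pairs: Expr ⇒* {Factor}; Term ⇒* {Factor}.
For every A with A ⇒* B via unit rules, add B's non-unit alternatives to A; then delete every rule of the form X → Y.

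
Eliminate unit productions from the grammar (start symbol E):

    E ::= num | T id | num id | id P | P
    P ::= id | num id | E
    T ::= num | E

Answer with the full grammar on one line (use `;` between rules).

Unit pairs: E ⇒* {P}; P ⇒* {E}; T ⇒* {E, P}.
Replace each nonterminal's rules with the union of the non-unit rules of every nonterminal it unit-derives.

E ::= num | T id | num id | id P | id; P ::= num | T id | num id | id P | id; T ::= num | T id | num id | id P | id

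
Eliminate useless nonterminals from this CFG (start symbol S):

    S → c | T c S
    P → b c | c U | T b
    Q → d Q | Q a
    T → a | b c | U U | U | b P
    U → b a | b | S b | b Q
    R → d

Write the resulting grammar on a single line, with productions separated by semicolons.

S → c | T c S; P → b c | c U | T b; T → a | b c | U U | U | b P; U → b a | b | S b

Generating nonterminals: {P, R, S, T, U}.
Reachable from S after that: {P, S, T, U}.
Removed useless symbols: {Q, R} and every production mentioning them.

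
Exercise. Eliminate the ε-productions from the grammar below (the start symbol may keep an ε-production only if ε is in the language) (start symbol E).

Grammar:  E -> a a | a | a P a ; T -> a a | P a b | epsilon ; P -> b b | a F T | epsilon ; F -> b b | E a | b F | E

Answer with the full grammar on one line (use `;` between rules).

E -> a a | a | a P a; T -> a a | P a b | a b; P -> b b | a F T | a F; F -> b b | E a | b F | E

The nullable symbols are {P, T}.
ε ∉ L(G), so no ε-production is kept.
Expand every rule over subsets of its nullable positions: T → P a b gives P a b | a b. P → a F T gives a F T | a F.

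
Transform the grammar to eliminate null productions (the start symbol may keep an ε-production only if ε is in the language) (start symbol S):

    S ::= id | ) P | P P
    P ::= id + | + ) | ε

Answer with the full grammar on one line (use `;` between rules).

S ::= id | ) P | ) | P P | P | ε; P ::= id + | + )

The nullable symbols are {P, S}.
ε ∈ L(G) since S is nullable, so keep S → ε.
Expand every rule over subsets of its nullable positions: S → ) P gives ) P | ). S → P P gives P P | P.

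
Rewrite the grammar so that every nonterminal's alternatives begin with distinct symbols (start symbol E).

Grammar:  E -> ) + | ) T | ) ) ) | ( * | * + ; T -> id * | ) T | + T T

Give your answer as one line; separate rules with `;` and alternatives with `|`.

E has alternatives sharing prefix ')': factor to E → ) E' with E' → + | T | ) ).

E -> ( * | * + | ) E'; T -> id * | ) T | + T T; E' -> + | T | ) )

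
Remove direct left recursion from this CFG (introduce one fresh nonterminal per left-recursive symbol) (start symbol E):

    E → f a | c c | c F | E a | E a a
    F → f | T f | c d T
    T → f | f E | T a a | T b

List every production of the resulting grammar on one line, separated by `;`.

Left recursion appears on E, T.
For E: α = {a, a a}, β = {f a, c c, c F}. Rewrite as E → β E' and E' → α E' | ε.
For T: α = {a a, b}, β = {f, f E}. Rewrite as T → β T' and T' → α T' | ε.

E → f a E' | c c E' | c F E'; F → f | T f | c d T; T → f T' | f E T'; E' → a E' | a a E' | ε; T' → a a T' | b T' | ε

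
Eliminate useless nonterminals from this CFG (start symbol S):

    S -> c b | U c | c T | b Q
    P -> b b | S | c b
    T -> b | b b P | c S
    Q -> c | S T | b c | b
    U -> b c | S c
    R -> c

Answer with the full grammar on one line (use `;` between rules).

Generating nonterminals: {P, Q, R, S, T, U}.
Reachable from S after that: {P, Q, S, T, U}.
Removed useless symbols: {R} and every production mentioning them.

S -> c b | U c | c T | b Q; P -> b b | S | c b; T -> b | b b P | c S; Q -> c | S T | b c | b; U -> b c | S c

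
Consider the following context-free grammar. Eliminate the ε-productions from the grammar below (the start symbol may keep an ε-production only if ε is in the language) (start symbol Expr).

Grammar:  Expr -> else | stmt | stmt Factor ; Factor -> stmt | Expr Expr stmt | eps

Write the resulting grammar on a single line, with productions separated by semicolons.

Nullable set = {Factor}.
ε ∉ L(G), so no ε-production is kept.

Expr -> else | stmt | stmt Factor; Factor -> stmt | Expr Expr stmt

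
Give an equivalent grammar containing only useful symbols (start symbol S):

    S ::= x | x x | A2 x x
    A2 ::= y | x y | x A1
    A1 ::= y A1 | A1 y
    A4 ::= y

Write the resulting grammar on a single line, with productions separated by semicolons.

S ::= x | x x | A2 x x; A2 ::= y | x y

Generating nonterminals: {A2, A4, S}.
Reachable from S after that: {A2, S}.
Removed useless symbols: {A1, A4} and every production mentioning them.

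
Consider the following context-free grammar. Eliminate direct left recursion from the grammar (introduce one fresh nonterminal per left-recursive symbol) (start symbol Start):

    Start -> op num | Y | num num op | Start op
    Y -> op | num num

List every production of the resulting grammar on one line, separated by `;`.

Start -> op num Start1 | Y Start1 | num num op Start1; Y -> op | num num; Start1 -> op Start1 | ε

Directly left-recursive nonterminal: Start.
For Start: α = {op}, β = {op num, Y, num num op}. Rewrite as Start → β Start1 and Start1 → α Start1 | ε.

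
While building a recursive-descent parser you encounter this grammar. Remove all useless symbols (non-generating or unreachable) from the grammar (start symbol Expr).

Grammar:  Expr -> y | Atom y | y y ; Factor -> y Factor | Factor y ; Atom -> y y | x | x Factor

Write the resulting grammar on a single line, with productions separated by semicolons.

Expr -> y | Atom y | y y; Atom -> y y | x

Generating nonterminals: {Atom, Expr}.
Reachable from Expr after that: {Atom, Expr}.
Removed useless symbols: {Factor} and every production mentioning them.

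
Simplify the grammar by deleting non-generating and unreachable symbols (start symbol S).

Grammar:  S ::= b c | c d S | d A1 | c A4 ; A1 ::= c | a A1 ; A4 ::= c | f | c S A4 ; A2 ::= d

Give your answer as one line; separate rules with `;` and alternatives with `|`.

S ::= b c | c d S | d A1 | c A4; A1 ::= c | a A1; A4 ::= c | f | c S A4

Generating nonterminals: {A1, A2, A4, S}.
Reachable from S after that: {A1, A4, S}.
Removed useless symbols: {A2} and every production mentioning them.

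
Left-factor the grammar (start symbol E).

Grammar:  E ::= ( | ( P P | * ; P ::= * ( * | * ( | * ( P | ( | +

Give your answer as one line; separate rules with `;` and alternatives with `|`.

E has alternatives sharing prefix '(': factor to E → ( E' with E' → ε | P P.
P has alternatives sharing prefix '* (': factor to P → * ( P' with P' → * | ε | P.

E ::= * | ( E'; P ::= ( | + | * ( P'; E' ::= epsilon | P P; P' ::= * | epsilon | P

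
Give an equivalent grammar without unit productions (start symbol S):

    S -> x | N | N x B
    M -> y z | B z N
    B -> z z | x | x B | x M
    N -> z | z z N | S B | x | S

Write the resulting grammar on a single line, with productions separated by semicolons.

S -> x | N x B | z | z z N | S B; M -> y z | B z N; B -> z z | x | x B | x M; N -> x | N x B | z | z z N | S B

Unit pairs: N ⇒* {S}; S ⇒* {N}.
Replace each nonterminal's rules with the union of the non-unit rules of every nonterminal it unit-derives.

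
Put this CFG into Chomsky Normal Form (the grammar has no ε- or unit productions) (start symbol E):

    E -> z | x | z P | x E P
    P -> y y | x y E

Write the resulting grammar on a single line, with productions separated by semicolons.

Introduce a nonterminal for each terminal appearing in a rule of length ≥ 2: X1 → z, X2 → x, X3 → y.
Binarize each right-hand side of length ≥ 3 by chaining fresh nonterminals (Y1, Y2, …): affected rules were E → X2 E P; P → X2 X3 E.

E -> z | x | X1 P | X2 Y1; P -> X3 X3 | X2 Y2; X1 -> z; X2 -> x; X3 -> y; Y1 -> E P; Y2 -> X3 E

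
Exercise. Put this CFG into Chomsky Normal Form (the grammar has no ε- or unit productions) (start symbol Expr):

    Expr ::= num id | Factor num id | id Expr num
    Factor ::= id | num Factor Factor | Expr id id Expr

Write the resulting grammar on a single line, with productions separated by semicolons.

Introduce a nonterminal for each terminal appearing in a rule of length ≥ 2: X1 → num, X2 → id.
Binarize each right-hand side of length ≥ 3 by chaining fresh nonterminals (Y1, Y2, …): affected rules were Expr → Factor X1 X2; Expr → X2 Expr X1; Factor → X1 Factor Factor; Factor → Expr X2 X2 Expr.

Expr ::= X1 X2 | Factor Y1 | X2 Y2; Factor ::= id | X1 Y3 | Expr Y4; X1 ::= num; X2 ::= id; Y1 ::= X1 X2; Y2 ::= Expr X1; Y3 ::= Factor Factor; Y4 ::= X2 Y5; Y5 ::= X2 Expr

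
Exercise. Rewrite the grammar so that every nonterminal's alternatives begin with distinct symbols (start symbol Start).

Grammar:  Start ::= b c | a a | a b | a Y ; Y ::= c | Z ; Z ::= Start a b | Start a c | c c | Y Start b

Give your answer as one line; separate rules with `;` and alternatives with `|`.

Start has alternatives sharing prefix 'a': factor to Start → a Start1 with Start1 → a | b | Y.
Z has alternatives sharing prefix 'Start a': factor to Z → Start a Z1 with Z1 → b | c.

Start ::= b c | a Start1; Y ::= c | Z; Z ::= c c | Y Start b | Start a Z1; Start1 ::= a | b | Y; Z1 ::= b | c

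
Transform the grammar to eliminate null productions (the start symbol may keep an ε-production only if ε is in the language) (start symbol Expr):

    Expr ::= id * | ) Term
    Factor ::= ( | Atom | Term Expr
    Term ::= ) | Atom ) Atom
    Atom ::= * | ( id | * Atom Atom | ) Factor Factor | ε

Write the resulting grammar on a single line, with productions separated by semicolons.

Expr ::= id * | ) Term; Factor ::= ( | Atom | Term Expr; Term ::= ) | Atom ) Atom | Atom ) | ) Atom; Atom ::= * | ( id | * Atom Atom | * Atom | ) Factor Factor | ) Factor | )

Nullable set = {Atom, Factor}.
ε ∉ L(G), so no ε-production is kept.
Expand every rule over subsets of its nullable positions: Term → Atom ) Atom gives Atom ) Atom | Atom ) | ) Atom. Atom → * Atom Atom gives * Atom Atom | * Atom. Atom → ) Factor Factor gives ) Factor Factor | ) Factor | ).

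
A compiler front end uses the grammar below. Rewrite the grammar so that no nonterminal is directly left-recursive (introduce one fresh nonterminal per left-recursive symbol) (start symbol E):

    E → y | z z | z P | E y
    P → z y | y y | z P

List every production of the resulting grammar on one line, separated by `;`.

Directly left-recursive nonterminal: E.
For E: α = {y}, β = {y, z z, z P}. Rewrite as E → β E' and E' → α E' | ε.

E → y E' | z z E' | z P E'; P → z y | y y | z P; E' → y E' | ε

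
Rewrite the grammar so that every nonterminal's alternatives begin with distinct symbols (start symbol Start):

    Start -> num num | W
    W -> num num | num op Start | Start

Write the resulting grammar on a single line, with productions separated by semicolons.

W has alternatives sharing prefix 'num': factor to W → num W1 with W1 → num | op Start.

Start -> num num | W; W -> Start | num W1; W1 -> num | op Start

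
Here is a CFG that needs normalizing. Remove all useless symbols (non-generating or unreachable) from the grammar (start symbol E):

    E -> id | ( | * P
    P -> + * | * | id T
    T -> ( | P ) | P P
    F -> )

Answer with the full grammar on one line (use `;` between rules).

Generating nonterminals: {E, F, P, T}.
Reachable from E after that: {E, P, T}.
Removed useless symbols: {F} and every production mentioning them.

E -> id | ( | * P; P -> + * | * | id T; T -> ( | P ) | P P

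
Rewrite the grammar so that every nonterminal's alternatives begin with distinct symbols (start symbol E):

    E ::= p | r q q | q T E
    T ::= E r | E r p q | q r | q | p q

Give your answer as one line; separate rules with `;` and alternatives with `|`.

E ::= p | r q q | q T E; T ::= p q | E r T' | q T''; T' ::= eps | p q; T'' ::= r | eps

T has alternatives sharing prefix 'E r': factor to T → E r T' with T' → ε | p q.
T has alternatives sharing prefix 'q': factor to T → q T'' with T'' → r | ε.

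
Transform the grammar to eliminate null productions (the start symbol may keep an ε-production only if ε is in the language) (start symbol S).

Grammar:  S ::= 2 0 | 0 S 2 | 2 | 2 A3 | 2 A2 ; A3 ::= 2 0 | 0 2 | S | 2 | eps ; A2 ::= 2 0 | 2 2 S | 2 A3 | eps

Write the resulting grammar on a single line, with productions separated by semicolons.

S ::= 2 0 | 0 S 2 | 2 | 2 A3 | 2 A2; A3 ::= 2 0 | 0 2 | S | 2; A2 ::= 2 0 | 2 2 S | 2 A3 | 2

Nullable set = {A2, A3}.
ε ∉ L(G), so no ε-production is kept.
For each production, add variants omitting each subset of nullable occurrences: A2 → 2 A3 gives 2 A3 | 2.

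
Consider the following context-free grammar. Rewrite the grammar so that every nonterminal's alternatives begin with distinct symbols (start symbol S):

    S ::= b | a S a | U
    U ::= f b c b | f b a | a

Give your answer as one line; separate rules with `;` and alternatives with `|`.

U has alternatives sharing prefix 'f b': factor to U → f b U' with U' → c b | a.

S ::= b | a S a | U; U ::= a | f b U'; U' ::= c b | a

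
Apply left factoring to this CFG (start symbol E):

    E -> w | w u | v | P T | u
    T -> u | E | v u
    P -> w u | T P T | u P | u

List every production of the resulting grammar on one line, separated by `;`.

E -> v | P T | u | w E'; T -> u | E | v u; P -> w u | T P T | u P'; E' -> ε | u; P' -> P | ε

E has alternatives sharing prefix 'w': factor to E → w E' with E' → ε | u.
P has alternatives sharing prefix 'u': factor to P → u P' with P' → P | ε.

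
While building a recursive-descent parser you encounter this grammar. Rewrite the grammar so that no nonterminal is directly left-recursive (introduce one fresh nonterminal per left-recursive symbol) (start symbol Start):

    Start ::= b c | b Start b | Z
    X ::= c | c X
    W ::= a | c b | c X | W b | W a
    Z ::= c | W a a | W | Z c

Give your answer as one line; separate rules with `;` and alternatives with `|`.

W, Z are directly left-recursive.
For W: α = {b, a}, β = {a, c b, c X}. Rewrite as W → β W1 and W1 → α W1 | ε.
For Z: α = {c}, β = {c, W a a, W}. Rewrite as Z → β Z1 and Z1 → α Z1 | ε.

Start ::= b c | b Start b | Z; X ::= c | c X; W ::= a W1 | c b W1 | c X W1; Z ::= c Z1 | W a a Z1 | W Z1; W1 ::= b W1 | a W1 | ε; Z1 ::= c Z1 | ε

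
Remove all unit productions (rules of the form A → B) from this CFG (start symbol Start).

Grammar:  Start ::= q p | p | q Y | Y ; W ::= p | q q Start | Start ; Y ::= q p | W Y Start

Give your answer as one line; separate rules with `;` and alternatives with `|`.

Start ::= q p | p | q Y | W Y Start; W ::= q p | p | q Y | W Y Start | q q Start; Y ::= q p | W Y Start

Unit pairs: Start ⇒* {Y}; W ⇒* {Start, Y}.
Replace each nonterminal's rules with the union of the non-unit rules of every nonterminal it unit-derives.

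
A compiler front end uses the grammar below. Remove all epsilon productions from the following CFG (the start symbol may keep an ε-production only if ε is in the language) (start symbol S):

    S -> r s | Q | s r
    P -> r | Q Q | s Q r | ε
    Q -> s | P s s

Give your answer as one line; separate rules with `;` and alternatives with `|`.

S -> r s | Q | s r; P -> r | Q Q | s Q r; Q -> s | P s s | s s

The nullable symbols are {P}.
ε ∉ L(G), so no ε-production is kept.
For each production, add variants omitting each subset of nullable occurrences: Q → P s s gives P s s | s s.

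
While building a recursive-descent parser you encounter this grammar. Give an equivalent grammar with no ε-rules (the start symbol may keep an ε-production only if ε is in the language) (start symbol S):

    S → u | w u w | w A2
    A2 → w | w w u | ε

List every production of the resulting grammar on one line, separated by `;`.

S → u | w u w | w A2 | w; A2 → w | w w u

The nullable symbols are {A2}.
ε ∉ L(G), so no ε-production is kept.
Add the nullable-subset variants: S → w A2 gives w A2 | w.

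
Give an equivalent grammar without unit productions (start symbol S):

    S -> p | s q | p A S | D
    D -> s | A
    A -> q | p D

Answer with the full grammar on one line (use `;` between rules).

Unit pairs: D ⇒* {A}; S ⇒* {A, D}.
Replace each nonterminal's rules with the union of the non-unit rules of every nonterminal it unit-derives.

S -> s | p | s q | p A S | q | p D; D -> s | q | p D; A -> q | p D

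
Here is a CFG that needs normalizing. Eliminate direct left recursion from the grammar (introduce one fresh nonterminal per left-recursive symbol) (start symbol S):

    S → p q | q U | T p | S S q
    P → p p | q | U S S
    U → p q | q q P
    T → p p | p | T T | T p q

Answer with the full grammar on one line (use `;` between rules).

S → p q S' | q U S' | T p S'; P → p p | q | U S S; U → p q | q q P; T → p p T' | p T'; S' → S q S' | ε; T' → T T' | p q T' | ε

Left recursion appears on S, T.
For S: α = {S q}, β = {p q, q U, T p}. Rewrite as S → β S' and S' → α S' | ε.
For T: α = {T, p q}, β = {p p, p}. Rewrite as T → β T' and T' → α T' | ε.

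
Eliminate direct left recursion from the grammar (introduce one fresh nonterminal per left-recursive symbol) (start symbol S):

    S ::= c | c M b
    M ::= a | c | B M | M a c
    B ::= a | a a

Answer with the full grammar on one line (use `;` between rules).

Directly left-recursive nonterminal: M.
For M: α = {a c}, β = {a, c, B M}. Rewrite as M → β M' and M' → α M' | ε.

S ::= c | c M b; M ::= a M' | c M' | B M M'; B ::= a | a a; M' ::= a c M' | ε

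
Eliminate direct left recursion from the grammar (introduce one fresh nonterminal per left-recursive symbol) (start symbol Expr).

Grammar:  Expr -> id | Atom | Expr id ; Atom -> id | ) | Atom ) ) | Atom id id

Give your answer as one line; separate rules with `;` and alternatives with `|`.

Expr -> id Expr1 | Atom Expr1; Atom -> id Atom1 | ) Atom1; Expr1 -> id Expr1 | eps; Atom1 -> ) ) Atom1 | id id Atom1 | eps

Expr, Atom are directly left-recursive.
For Expr: α = {id}, β = {id, Atom}. Rewrite as Expr → β Expr1 and Expr1 → α Expr1 | ε.
For Atom: α = {) ), id id}, β = {id, )}. Rewrite as Atom → β Atom1 and Atom1 → α Atom1 | ε.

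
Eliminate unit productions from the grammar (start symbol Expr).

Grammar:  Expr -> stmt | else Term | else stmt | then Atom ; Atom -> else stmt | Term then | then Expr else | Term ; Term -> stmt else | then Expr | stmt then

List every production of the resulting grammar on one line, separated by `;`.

Expr -> stmt | else Term | else stmt | then Atom; Atom -> stmt else | then Expr | stmt then | else stmt | Term then | then Expr else; Term -> stmt else | then Expr | stmt then

Unit pairs: Atom ⇒* {Term}.
Replace each nonterminal's rules with the union of the non-unit rules of every nonterminal it unit-derives.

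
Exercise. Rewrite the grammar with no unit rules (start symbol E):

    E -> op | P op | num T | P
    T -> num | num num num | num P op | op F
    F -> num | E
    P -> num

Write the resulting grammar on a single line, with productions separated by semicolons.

E -> op | P op | num T | num; T -> num | num num num | num P op | op F; F -> op | P op | num T | num; P -> num

Unit pairs: E ⇒* {P}; F ⇒* {E, P}.
For every A with A ⇒* B via unit rules, add B's non-unit alternatives to A; then delete every rule of the form X → Y.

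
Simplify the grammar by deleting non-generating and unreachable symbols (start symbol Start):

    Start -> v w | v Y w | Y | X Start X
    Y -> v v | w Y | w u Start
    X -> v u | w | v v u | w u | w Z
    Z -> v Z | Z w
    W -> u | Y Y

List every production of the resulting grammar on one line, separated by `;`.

Start -> v w | v Y w | Y | X Start X; Y -> v v | w Y | w u Start; X -> v u | w | v v u | w u

Generating nonterminals: {Start, W, X, Y}.
Reachable from Start after that: {Start, X, Y}.
Removed useless symbols: {W, Z} and every production mentioning them.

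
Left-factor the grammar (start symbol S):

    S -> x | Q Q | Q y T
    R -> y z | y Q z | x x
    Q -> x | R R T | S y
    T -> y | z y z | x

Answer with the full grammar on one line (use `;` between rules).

S -> x | Q S'; R -> x x | y R'; Q -> x | R R T | S y; T -> y | z y z | x; S' -> Q | y T; R' -> z | Q z

S has alternatives sharing prefix 'Q': factor to S → Q S' with S' → Q | y T.
R has alternatives sharing prefix 'y': factor to R → y R' with R' → z | Q z.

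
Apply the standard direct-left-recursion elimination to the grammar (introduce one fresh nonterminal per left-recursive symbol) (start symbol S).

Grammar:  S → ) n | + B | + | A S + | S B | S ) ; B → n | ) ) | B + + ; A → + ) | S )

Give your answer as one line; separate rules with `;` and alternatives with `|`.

Directly left-recursive nonterminals: S, B.
For S: α = {B, )}, β = {) n, + B, +, A S +}. Rewrite as S → β S' and S' → α S' | ε.
For B: α = {+ +}, β = {n, ) )}. Rewrite as B → β B' and B' → α B' | ε.

S → ) n S' | + B S' | + S' | A S + S'; B → n B' | ) ) B'; A → + ) | S ); S' → B S' | ) S' | epsilon; B' → + + B' | epsilon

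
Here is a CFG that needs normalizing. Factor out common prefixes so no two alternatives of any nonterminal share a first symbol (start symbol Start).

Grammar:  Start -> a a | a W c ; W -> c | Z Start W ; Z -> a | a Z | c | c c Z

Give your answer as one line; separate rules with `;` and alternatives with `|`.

Start has alternatives sharing prefix 'a': factor to Start → a Start1 with Start1 → a | W c.
Z has alternatives sharing prefix 'a': factor to Z → a Z1 with Z1 → ε | Z.
Z has alternatives sharing prefix 'c': factor to Z → c Z2 with Z2 → ε | c Z.

Start -> a Start1; W -> c | Z Start W; Z -> a Z1 | c Z2; Start1 -> a | W c; Z1 -> ε | Z; Z2 -> ε | c Z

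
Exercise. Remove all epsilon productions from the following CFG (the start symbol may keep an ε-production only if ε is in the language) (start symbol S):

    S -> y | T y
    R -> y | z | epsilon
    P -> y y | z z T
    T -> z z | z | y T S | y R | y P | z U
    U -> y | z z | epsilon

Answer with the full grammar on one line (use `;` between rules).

S -> y | T y; R -> y | z; P -> y y | z z T; T -> z z | z | y T S | y R | y | y P | z U; U -> y | z z

Nullable set = {R, U}.
ε ∉ L(G), so no ε-production is kept.
For each production, add variants omitting each subset of nullable occurrences: T → y R gives y R | y.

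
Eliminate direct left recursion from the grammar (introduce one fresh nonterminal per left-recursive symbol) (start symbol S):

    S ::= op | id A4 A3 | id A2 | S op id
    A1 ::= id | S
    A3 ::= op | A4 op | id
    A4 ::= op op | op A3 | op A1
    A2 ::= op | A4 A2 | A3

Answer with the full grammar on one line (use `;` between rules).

Directly left-recursive nonterminal: S.
For S: α = {op id}, β = {op, id A4 A3, id A2}. Rewrite as S → β S' and S' → α S' | ε.

S ::= op S' | id A4 A3 S' | id A2 S'; A1 ::= id | S; A3 ::= op | A4 op | id; A4 ::= op op | op A3 | op A1; A2 ::= op | A4 A2 | A3; S' ::= op id S' | ε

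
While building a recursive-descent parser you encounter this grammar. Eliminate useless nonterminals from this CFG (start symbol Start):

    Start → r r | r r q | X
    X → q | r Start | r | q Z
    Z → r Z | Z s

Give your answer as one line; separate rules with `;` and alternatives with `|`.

Generating nonterminals: {Start, X}.
Reachable from Start after that: {Start, X}.
Removed useless symbols: {Z} and every production mentioning them.

Start → r r | r r q | X; X → q | r Start | r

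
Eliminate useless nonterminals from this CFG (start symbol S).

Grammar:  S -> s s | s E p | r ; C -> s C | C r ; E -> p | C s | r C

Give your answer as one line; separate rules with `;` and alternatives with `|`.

S -> s s | s E p | r; E -> p

Generating nonterminals: {E, S}.
Reachable from S after that: {E, S}.
Removed useless symbols: {C} and every production mentioning them.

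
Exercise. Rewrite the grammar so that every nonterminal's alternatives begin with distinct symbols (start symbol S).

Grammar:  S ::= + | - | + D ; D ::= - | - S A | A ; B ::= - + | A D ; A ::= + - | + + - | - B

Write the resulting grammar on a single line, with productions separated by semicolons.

S has alternatives sharing prefix '+': factor to S → + S' with S' → ε | D.
D has alternatives sharing prefix '-': factor to D → - D' with D' → ε | S A.
A has alternatives sharing prefix '+': factor to A → + A' with A' → - | + -.

S ::= - | + S'; D ::= A | - D'; B ::= - + | A D; A ::= - B | + A'; S' ::= ε | D; D' ::= ε | S A; A' ::= - | + -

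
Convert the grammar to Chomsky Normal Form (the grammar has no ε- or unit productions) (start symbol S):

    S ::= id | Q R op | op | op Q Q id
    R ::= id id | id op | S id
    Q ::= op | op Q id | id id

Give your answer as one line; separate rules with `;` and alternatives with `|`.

Introduce a nonterminal for each terminal appearing in a rule of length ≥ 2: X1 → op, X2 → id.
Binarize each right-hand side of length ≥ 3 by chaining fresh nonterminals (Y1, Y2, …): affected rules were S → Q R X1; S → X1 Q Q X2; Q → X1 Q X2.

S ::= id | Q Y1 | op | X1 Y2; R ::= X2 X2 | X2 X1 | S X2; Q ::= op | X1 Y4 | X2 X2; X1 ::= op; X2 ::= id; Y1 ::= R X1; Y2 ::= Q Y3; Y3 ::= Q X2; Y4 ::= Q X2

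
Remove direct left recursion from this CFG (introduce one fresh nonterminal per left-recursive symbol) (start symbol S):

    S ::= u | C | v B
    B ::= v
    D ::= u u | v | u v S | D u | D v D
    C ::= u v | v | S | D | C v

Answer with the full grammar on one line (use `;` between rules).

S ::= u | C | v B; B ::= v; D ::= u u D' | v D' | u v S D'; C ::= u v C' | v C' | S C' | D C'; D' ::= u D' | v D D' | ε; C' ::= v C' | ε

Directly left-recursive nonterminals: D, C.
For D: α = {u, v D}, β = {u u, v, u v S}. Rewrite as D → β D' and D' → α D' | ε.
For C: α = {v}, β = {u v, v, S, D}. Rewrite as C → β C' and C' → α C' | ε.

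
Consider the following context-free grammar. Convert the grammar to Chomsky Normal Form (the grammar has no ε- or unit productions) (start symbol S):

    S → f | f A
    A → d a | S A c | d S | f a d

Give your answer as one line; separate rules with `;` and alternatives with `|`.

Introduce a nonterminal for each terminal appearing in a rule of length ≥ 2: X1 → f, X2 → d, X3 → a, X4 → c.
Binarize each right-hand side of length ≥ 3 by chaining fresh nonterminals (Y1, Y2, …): affected rules were A → S A X4; A → X1 X3 X2.

S → f | X1 A; A → X2 X3 | S Y1 | X2 S | X1 Y2; X1 → f; X2 → d; X3 → a; X4 → c; Y1 → A X4; Y2 → X3 X2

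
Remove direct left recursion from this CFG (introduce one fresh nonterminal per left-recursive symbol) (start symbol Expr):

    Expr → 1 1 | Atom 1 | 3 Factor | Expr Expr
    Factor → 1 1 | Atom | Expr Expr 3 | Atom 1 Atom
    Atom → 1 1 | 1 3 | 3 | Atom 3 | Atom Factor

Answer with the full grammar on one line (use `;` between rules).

Expr → 1 1 Expr1 | Atom 1 Expr1 | 3 Factor Expr1; Factor → 1 1 | Atom | Expr Expr 3 | Atom 1 Atom; Atom → 1 1 Atom1 | 1 3 Atom1 | 3 Atom1; Expr1 → Expr Expr1 | ε; Atom1 → 3 Atom1 | Factor Atom1 | ε

Expr, Atom are directly left-recursive.
For Expr: α = {Expr}, β = {1 1, Atom 1, 3 Factor}. Rewrite as Expr → β Expr1 and Expr1 → α Expr1 | ε.
For Atom: α = {3, Factor}, β = {1 1, 1 3, 3}. Rewrite as Atom → β Atom1 and Atom1 → α Atom1 | ε.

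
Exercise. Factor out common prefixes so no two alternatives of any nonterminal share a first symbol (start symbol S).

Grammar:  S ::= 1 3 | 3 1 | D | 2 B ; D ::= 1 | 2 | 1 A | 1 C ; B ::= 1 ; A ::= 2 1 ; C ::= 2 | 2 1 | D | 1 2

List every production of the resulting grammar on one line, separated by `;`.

S ::= 1 3 | 3 1 | D | 2 B; D ::= 2 | 1 D'; B ::= 1; A ::= 2 1; C ::= D | 1 2 | 2 C'; D' ::= ε | A | C; C' ::= ε | 1

D has alternatives sharing prefix '1': factor to D → 1 D' with D' → ε | A | C.
C has alternatives sharing prefix '2': factor to C → 2 C' with C' → ε | 1.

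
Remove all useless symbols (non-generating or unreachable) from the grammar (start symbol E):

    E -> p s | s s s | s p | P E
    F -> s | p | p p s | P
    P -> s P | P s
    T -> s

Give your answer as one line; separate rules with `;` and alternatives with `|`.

E -> p s | s s s | s p

Generating nonterminals: {E, F, T}.
Reachable from E after that: {E}.
Removed useless symbols: {F, P, T} and every production mentioning them.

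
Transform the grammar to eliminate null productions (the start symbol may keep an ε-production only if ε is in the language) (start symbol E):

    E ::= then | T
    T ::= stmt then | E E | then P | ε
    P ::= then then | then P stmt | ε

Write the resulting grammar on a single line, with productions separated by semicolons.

E ::= then | T | ε; T ::= stmt then | E E | E | then P | then; P ::= then then | then P stmt | then stmt

Nullable nonterminals: {E, P, T}.
ε ∈ L(G) since E is nullable, so keep E → ε.
Expand every rule over subsets of its nullable positions: T → E E gives E E | E. T → then P gives then P | then. P → then P stmt gives then P stmt | then stmt.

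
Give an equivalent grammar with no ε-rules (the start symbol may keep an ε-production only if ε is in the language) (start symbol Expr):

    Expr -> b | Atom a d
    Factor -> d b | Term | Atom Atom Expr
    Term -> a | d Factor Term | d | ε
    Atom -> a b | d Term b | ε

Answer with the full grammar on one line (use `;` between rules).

Nullable nonterminals: {Atom, Factor, Term}.
ε ∉ L(G), so no ε-production is kept.
Expand every rule over subsets of its nullable positions: Expr → Atom a d gives Atom a d | a d. Factor → Atom Atom Expr gives Atom Atom Expr | Atom Expr | Expr. Term → d Factor Term gives d Factor Term | d Factor | d Term | d. Atom → d Term b gives d Term b | d b.

Expr -> b | Atom a d | a d; Factor -> d b | Term | Atom Atom Expr | Atom Expr | Expr; Term -> a | d Factor Term | d Factor | d Term | d; Atom -> a b | d Term b | d b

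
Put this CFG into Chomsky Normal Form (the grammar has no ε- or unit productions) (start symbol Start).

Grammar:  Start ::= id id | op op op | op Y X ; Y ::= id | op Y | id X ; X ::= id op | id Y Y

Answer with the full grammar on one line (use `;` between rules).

Introduce a nonterminal for each terminal appearing in a rule of length ≥ 2: X1 → id, X2 → op.
Binarize each right-hand side of length ≥ 3 by chaining fresh nonterminals (Y1, Y2, …): affected rules were Start → X2 X2 X2; Start → X2 Y X; X → X1 Y Y.

Start ::= X1 X1 | X2 Y1 | X2 Y2; Y ::= id | X2 Y | X1 X; X ::= X1 X2 | X1 Y3; X1 ::= id; X2 ::= op; Y1 ::= X2 X2; Y2 ::= Y X; Y3 ::= Y Y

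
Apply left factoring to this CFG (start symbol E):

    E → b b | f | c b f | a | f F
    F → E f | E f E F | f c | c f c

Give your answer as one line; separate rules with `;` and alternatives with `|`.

E has alternatives sharing prefix 'f': factor to E → f E' with E' → ε | F.
F has alternatives sharing prefix 'E f': factor to F → E f F' with F' → ε | E F.

E → b b | c b f | a | f E'; F → f c | c f c | E f F'; E' → epsilon | F; F' → epsilon | E F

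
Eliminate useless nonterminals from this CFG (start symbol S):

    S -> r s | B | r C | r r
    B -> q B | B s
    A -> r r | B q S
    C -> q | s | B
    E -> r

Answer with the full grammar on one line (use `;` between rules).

S -> r s | r C | r r; C -> q | s

Generating nonterminals: {A, C, E, S}.
Reachable from S after that: {C, S}.
Removed useless symbols: {A, B, E} and every production mentioning them.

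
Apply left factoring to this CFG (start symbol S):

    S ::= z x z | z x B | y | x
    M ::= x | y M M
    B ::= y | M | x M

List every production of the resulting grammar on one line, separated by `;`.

S ::= y | x | z x S'; M ::= x | y M M; B ::= y | M | x M; S' ::= z | B

S has alternatives sharing prefix 'z x': factor to S → z x S' with S' → z | B.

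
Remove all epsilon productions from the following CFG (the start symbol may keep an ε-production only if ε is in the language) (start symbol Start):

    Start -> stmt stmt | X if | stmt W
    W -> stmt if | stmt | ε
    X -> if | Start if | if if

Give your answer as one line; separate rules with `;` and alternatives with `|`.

Nullable nonterminals: {W}.
ε ∉ L(G), so no ε-production is kept.
Expand every rule over subsets of its nullable positions: Start → stmt W gives stmt W | stmt.

Start -> stmt stmt | X if | stmt W | stmt; W -> stmt if | stmt; X -> if | Start if | if if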